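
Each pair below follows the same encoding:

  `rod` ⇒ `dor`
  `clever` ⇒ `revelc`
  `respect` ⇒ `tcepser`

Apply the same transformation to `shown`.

nwohs

It's just the letters in reverse order.
On shown: reverse → nwohs.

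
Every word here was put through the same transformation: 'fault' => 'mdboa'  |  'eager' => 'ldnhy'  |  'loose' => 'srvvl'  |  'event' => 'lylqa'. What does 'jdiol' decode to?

cable

Shifts by position in fault: pos 0: f→m (+7), pos 1: a→d (+3), pos 2: u→b (+7), pos 3: l→o (+3) — repeating every 2. It's a Vigenère-style cipher with numeric key [7,3]: position i shifts by key[i mod 2].
Undoing it on jdiol: j−7=c, d−3=a, i−7=b, o−3=l, l−7=e.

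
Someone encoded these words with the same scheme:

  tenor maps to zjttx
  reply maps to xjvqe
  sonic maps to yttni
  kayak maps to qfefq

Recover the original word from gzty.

Shifts by position in tenor: pos 0: t→z (+6), pos 1: e→j (+5), pos 2: n→t (+6), pos 3: o→t (+5) — repeating every 2. A repeating key of period 2 is used — shifts +6, +5 over and over.
Reversing it on gzty: g−6=a, z−5=u, t−6=n, y−5=t.

aunt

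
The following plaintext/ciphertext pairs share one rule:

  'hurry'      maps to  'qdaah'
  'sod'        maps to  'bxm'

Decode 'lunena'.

clever

This is a Caesar cipher with shift 9.
Undoing it on lunena: l−9=c, u−9=l, n−9=e, e−9=v, n−9=e, a−9=r.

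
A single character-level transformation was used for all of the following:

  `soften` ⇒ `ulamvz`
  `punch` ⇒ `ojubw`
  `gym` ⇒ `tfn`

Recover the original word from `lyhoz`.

The output letters match the input read backwards, each shifted +7: soften reversed is netfos. Two steps: reverse the string, then apply a Caesar shift of +7.
Decoding lyhoz: shift back: l−7=e, y−7=r, h−7=a, o−7=h, z−7=s → erahs; then reverse → share.

share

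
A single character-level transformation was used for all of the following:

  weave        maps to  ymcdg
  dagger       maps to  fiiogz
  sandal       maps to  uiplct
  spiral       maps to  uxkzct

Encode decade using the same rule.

Shifts by position in weave: pos 0: w→y (+2), pos 1: e→m (+8), pos 2: a→c (+2), pos 3: v→d (+8) — repeating every 2. A repeating key of period 2 is used — shifts +2, +8 over and over.
For decade: d+2=f, e+8=m, c+2=e, a+8=i, d+2=f, e+8=m.

fmeifm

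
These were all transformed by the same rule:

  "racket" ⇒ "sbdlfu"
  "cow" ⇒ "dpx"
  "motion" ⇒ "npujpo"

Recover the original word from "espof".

Each letter is shifted forward by 1 in the alphabet (a Caesar shift of +1).
Decoding espof: e−1=d, s−1=r, p−1=o, o−1=n, f−1=e.

drone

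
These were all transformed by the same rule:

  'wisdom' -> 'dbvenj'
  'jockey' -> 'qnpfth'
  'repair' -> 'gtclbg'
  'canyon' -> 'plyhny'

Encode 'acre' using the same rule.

This is an affine cipher: with a=0,…,z=25, each position x becomes (15x+11) mod 26.
Applying it to acre: a(0)→15·0+11≡11=l; c(2)→15·2+11≡15=p; r(17)→15·17+11≡6=g; e(4)→15·4+11≡19=t (all mod 26).

lpgt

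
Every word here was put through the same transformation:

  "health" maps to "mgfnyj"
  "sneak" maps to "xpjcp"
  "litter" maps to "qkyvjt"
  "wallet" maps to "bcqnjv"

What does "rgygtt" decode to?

meteor

Shifts by position in health: pos 0: h→m (+5), pos 1: e→g (+2), pos 2: a→f (+5), pos 3: l→n (+2) — repeating every 2. The shifts repeat in a cycle of length 2: positions 0,1,… shift by +5, +2, then the pattern repeats.
Reversing it on rgygtt: r−5=m, g−2=e, y−5=t, g−2=e, t−5=o, t−2=r.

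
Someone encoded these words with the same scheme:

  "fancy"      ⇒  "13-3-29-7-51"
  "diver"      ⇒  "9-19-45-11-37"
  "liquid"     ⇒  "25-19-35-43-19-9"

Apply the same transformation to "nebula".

29-11-5-43-25-3

f(#6)→13 and a(#1)→3: differences scale by 2, so n = 2·pos + 1. With a=1..z=26, the number is 2·pos + 1.
On nebula: n=14→29, e=5→11, b=2→5, u=21→43, l=12→25, a=1→3.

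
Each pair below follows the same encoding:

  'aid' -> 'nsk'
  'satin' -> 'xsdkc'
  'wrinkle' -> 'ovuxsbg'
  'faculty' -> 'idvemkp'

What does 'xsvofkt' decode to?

The output letters match the input read backwards, each shifted +10: aid reversed is dia. Two steps: reverse the string, then apply a Caesar shift of +10.
Decoding xsvofkt: shift back: x−10=n, s−10=i, v−10=l, o−10=e, f−10=v, k−10=a, t−10=j → nilevaj; then reverse → javelin.

javelin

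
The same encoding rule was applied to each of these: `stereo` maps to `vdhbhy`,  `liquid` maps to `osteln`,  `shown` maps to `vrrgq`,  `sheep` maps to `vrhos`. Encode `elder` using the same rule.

Shifts by position in stereo: pos 0: s→v (+3), pos 1: t→d (+10), pos 2: e→h (+3), pos 3: r→b (+10) — repeating every 2. The shifts repeat in a cycle of length 2: positions 0,1,… shift by +3, +10, then the pattern repeats.
On elder: e+3=h, l+10=v, d+3=g, e+10=o, r+3=u.

hvgou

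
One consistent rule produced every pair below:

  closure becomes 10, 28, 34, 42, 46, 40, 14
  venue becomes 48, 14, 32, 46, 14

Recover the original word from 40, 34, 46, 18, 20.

c(#3)→10 and l(#12)→28: differences scale by 2, so n = 2·pos + 4. With a=1..z=26, the number is 2·pos + 4.
Reversing it on 40, 34, 46, 18, 20: 40→(40−4)÷2=18=r, 34→(34−4)÷2=15=o, 46→(46−4)÷2=21=u, 18→(18−4)÷2=7=g, 20→(20−4)÷2=8=h.

rough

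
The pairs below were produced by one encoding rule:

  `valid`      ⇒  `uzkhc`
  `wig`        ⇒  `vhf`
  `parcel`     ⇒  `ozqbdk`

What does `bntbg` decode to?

Compare letters: v→u is +25, a→z is +25, l→k is +25 — a constant shift. Each letter is shifted forward by 25 in the alphabet (a Caesar shift of +25).
Decoding bntbg: b−25=c, n−25=o, t−25=u, b−25=c, g−25=h.

couch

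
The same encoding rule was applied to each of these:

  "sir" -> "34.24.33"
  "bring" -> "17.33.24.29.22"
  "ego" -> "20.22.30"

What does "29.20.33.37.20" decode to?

nerve

s is letter #19 and maps to 34: an offset of 15. The number is (letter's place in the alphabet, a=1) + 15.
Reversing it on 29.20.33.37.20: 29→(29−15)÷1=14=n, 20→(20−15)÷1=5=e, 33→(33−15)÷1=18=r, 37→(37−15)÷1=22=v, 20→(20−15)÷1=5=e.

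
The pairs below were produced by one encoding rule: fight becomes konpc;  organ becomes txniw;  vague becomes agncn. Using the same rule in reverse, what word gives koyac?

first

In fight: f→k is +5, i→o is +6, g→n is +7, h→p is +8 — the shift increases by 1 each position. The shift increases by 1 at each position, starting from +5: 5, 6, 7, ….
Undoing it on koyac: k−5=f, o−6=i, y−7=r, a−8=s, c−9=t.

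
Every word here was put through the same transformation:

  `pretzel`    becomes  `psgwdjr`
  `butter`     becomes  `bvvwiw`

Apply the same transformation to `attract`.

auvuehz

Each letter shifts forward by its position index (0, 1, 2, …) — the shift grows by one for each successive letter.
For attract: a+0=a, t+1=u, t+2=v, r+3=u, a+4=e, c+5=h, t+6=z.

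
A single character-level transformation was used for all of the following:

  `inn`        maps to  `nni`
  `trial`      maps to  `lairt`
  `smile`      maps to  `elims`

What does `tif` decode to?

fit

The output letters match the input read backwards: inn reversed is nni. It's just the letters in reverse order.
Decoding tif: then reverse → fit.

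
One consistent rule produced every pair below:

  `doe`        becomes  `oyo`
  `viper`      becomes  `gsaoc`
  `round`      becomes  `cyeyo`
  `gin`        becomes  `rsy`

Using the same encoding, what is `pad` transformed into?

The shift depends on letter class: consonant d→o is +11, but vowel o→y is +10. Two shifts are in play — +10 for a/e/i/o/u, +11 for every other letter.
For pad: p(cons)+11=a, a(vowel)+10=k, d(cons)+11=o.

ako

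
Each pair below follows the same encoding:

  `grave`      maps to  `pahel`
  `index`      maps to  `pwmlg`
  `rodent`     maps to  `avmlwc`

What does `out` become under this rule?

The shift depends on letter class: consonant g→p is +9, but vowel a→h is +7. The rule splits by letter class: vowels +7, consonants +9.
For out: o(vowel)+7=v, u(vowel)+7=b, t(cons)+9=c.

vbc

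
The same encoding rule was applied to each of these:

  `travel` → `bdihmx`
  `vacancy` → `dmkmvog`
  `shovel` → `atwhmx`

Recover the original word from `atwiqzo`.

showing

A repeating key of period 2 is used — shifts +8, +12 over and over.
Undoing it on atwiqzo: a−8=s, t−12=h, w−8=o, i−12=w, q−8=i, z−12=n, o−8=g.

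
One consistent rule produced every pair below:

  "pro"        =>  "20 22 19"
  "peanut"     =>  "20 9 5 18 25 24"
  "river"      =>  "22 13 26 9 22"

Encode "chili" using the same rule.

7 12 13 16 13

p is letter #16 and maps to 20: an offset of 4. The number is (letter's place in the alphabet, a=1) + 4.
Applying it to chili: c=3→7, h=8→12, i=9→13, l=12→16, i=9→13.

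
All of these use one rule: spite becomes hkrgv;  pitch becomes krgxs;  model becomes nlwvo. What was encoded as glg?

tot

Each pair mirrors across the alphabet (s↔h, p↔k, i↔r): positions sum to 25. Each letter is replaced by its mirror in the alphabet: a↔z, b↔y, c↔x, and so on (the Atbash cipher).
Decoding glg: g↔t, l↔o, g↔t.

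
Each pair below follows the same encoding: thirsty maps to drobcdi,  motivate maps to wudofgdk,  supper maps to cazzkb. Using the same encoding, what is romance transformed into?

buwgxmk

Vowels shift forward by 6 and consonants shift forward by 10.
On romance: r(cons)+10=b, o(vowel)+6=u, m(cons)+10=w, a(vowel)+6=g, n(cons)+10=x, c(cons)+10=m, e(vowel)+6=k.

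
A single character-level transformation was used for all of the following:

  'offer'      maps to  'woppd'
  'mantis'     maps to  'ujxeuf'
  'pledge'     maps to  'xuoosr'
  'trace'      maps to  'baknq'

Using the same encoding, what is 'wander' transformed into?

ejxoqe

In offer: o→w is +8, f→o is +9, f→p is +10, e→p is +11 — the shift increases by 1 each position. The shift increases by 1 at each position, starting from +8: 8, 9, 10, ….
On wander: w+8=e, a+9=j, n+10=x, d+11=o, e+12=q, r+13=e.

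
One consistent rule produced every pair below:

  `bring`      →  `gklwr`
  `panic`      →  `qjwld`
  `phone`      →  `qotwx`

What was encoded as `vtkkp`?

Each letter's alphabet position (a=0..z=25) is mapped through 23·x+9 mod 26 — an affine cipher.
Undoing it on vtkkp: v(21)→17·(21−9)≡22=w; t(19)→17·(19−9)≡14=o; k(10)→17·(10−9)≡17=r; k(10)→17·(10−9)≡17=r; p(15)→17·(15−9)≡24=y (all mod 26).

worry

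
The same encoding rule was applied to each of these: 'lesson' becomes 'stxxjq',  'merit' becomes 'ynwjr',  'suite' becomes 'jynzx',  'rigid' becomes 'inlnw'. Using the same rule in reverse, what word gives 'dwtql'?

glory

Two steps: reverse the string, then apply a Caesar shift of +5.
Undoing it on dwtql: shift back: d−5=y, w−5=r, t−5=o, q−5=l, l−5=g → yrolg; then reverse → glory.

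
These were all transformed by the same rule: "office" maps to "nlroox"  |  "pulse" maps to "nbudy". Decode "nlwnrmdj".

The output letters match the input read backwards, each shifted +9: office reversed is eciffo. The word is reversed, then every letter is shifted forward by 9.
Reversing it on nlwnrmdj: shift back: n−9=e, l−9=c, w−9=n, n−9=e, r−9=i, m−9=d, d−9=u, j−9=a → ecneidua; then reverse → audience.

audience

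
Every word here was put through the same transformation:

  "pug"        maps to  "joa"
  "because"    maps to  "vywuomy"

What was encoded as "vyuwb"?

beach

This is a Caesar cipher with shift 20.
Decoding vyuwb: v−20=b, y−20=e, u−20=a, w−20=c, b−20=h.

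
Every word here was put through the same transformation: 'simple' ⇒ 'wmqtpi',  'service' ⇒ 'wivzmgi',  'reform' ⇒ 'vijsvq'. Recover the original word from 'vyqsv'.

rumor

It's a constant shift of +4 (ROT4).
Undoing it on vyqsv: v−4=r, y−4=u, q−4=m, s−4=o, v−4=r.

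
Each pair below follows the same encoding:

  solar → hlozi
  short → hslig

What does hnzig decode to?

smart

Each pair mirrors across the alphabet (s↔h, o↔l, l↔o): positions sum to 25. This is the alphabet-reversal cipher (Atbash): a becomes z, b becomes y, etc.
Undoing it on hnzig: h↔s, n↔m, z↔a, i↔r, g↔t.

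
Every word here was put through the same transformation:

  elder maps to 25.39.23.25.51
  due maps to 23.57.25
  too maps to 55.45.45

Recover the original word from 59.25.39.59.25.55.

e(#5)→25 and l(#12)→39: differences scale by 2, so n = 2·pos + 15. Each letter becomes 2×(its alphabet position, a=1..z=26) + 15.
Decoding 59.25.39.59.25.55: 59→(59−15)÷2=22=v, 25→(25−15)÷2=5=e, 39→(39−15)÷2=12=l, 59→(59−15)÷2=22=v, 25→(25−15)÷2=5=e, 55→(55−15)÷2=20=t.

velvet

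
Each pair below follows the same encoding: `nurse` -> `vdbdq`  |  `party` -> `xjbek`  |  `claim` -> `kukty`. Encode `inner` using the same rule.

qwxpd

In nurse: n→v is +8, u→d is +9, r→b is +10, s→d is +11 — the shift increases by 1 each position. Letter i (0-indexed) is shifted by i+8, so successive shifts are 8, 9, 10, ….
For inner: i+8=q, n+9=w, n+10=x, e+11=p, r+12=d.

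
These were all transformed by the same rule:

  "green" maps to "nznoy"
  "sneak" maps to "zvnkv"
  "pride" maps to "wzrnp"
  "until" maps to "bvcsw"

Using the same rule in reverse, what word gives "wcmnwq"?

puddle

In green: g→n is +7, r→z is +8, e→n is +9, e→o is +10 — the shift increases by 1 each position. Each letter shifts forward by (position + 7), i.e. 7, 8, 9, … — the shift grows by one for each successive letter.
Reversing it on wcmnwq: w−7=p, c−8=u, m−9=d, n−10=d, w−11=l, q−12=e.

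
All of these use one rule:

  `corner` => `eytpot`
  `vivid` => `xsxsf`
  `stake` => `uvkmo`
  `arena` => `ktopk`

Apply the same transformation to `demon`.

The shift depends on letter class: consonant c→e is +2, but vowel o→y is +10. The rule splits by letter class: vowels +10, consonants +2.
On demon: d(cons)+2=f, e(vowel)+10=o, m(cons)+2=o, o(vowel)+10=y, n(cons)+2=p.

fooyp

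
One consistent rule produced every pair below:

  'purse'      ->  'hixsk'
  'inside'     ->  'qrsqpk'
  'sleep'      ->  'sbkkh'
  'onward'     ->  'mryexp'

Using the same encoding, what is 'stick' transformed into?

Treating letters as 0–25, the rule is x ↦ 21x + 4 (mod 26).
For stick: s(18)→21·18+4≡18=s; t(19)→21·19+4≡13=n; i(8)→21·8+4≡16=q; c(2)→21·2+4≡20=u; k(10)→21·10+4≡6=g (all mod 26).

snqug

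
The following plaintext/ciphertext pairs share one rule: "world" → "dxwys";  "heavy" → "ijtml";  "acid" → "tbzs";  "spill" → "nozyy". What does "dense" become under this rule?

w(22)→d(3) and o(14)→x(23) fit y≡17x+19 (mod 26); the inverse of 17 mod 26 is 23. This is an affine cipher: with a=0,…,z=25, each position x becomes (17x+19) mod 26.
On dense: d(3)→17·3+19≡18=s; e(4)→17·4+19≡9=j; n(13)→17·13+19≡6=g; s(18)→17·18+19≡13=n; e(4)→17·4+19≡9=j (all mod 26).

sjgnj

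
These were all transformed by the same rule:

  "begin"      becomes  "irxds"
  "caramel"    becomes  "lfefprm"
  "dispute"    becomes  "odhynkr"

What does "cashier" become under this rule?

lfhadre

b(1)→i(8) and e(4)→r(17) fit y≡3x+5 (mod 26); the inverse of 3 mod 26 is 9. Each letter's alphabet position (a=0..z=25) is mapped through 3·x+5 mod 26 — an affine cipher.
For cashier: c(2)→3·2+5≡11=l; a(0)→3·0+5≡5=f; s(18)→3·18+5≡7=h; h(7)→3·7+5≡0=a; i(8)→3·8+5≡3=d; e(4)→3·4+5≡17=r; r(17)→3·17+5≡4=e (all mod 26).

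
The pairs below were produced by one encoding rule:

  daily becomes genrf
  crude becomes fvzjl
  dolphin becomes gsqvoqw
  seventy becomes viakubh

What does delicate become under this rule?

giqojico

In daily: d→g is +3, a→e is +4, i→n is +5, l→r is +6 — the shift increases by 1 each position. Letter i (0-indexed) is shifted by i+3, so successive shifts are 3, 4, 5, ….
Applying it to delicate: d+3=g, e+4=i, l+5=q, i+6=o, c+7=j, a+8=i, t+9=c, e+10=o.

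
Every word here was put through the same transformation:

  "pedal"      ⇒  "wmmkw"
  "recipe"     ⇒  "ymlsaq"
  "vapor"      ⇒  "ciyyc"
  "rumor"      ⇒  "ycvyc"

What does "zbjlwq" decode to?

The shift increases by 1 at each position, starting from +7: 7, 8, 9, ….
Decoding zbjlwq: z−7=s, b−8=t, j−9=a, l−10=b, w−11=l, q−12=e.

stable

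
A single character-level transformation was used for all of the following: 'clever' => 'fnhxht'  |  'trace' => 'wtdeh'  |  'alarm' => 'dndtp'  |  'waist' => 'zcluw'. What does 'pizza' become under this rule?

Shifts by position in clever: pos 0: c→f (+3), pos 1: l→n (+2), pos 2: e→h (+3), pos 3: v→x (+2) — repeating every 2. A repeating key of period 2 is used — shifts +3, +2 over and over.
Applying it to pizza: p+3=s, i+2=k, z+3=c, z+2=b, a+3=d.

skcbd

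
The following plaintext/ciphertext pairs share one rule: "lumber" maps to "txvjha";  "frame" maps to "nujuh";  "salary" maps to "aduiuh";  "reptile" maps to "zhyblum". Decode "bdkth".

table

Shifts by position in lumber: pos 0: l→t (+8), pos 1: u→x (+3), pos 2: m→v (+9), pos 3: b→j (+8), pos 4: e→h (+3), pos 5: r→a (+9) — repeating every 3. It's a Vigenère-style cipher with numeric key [8,3,9]: position i shifts by key[i mod 3].
Reversing it on bdkth: b−8=t, d−3=a, k−9=b, t−8=l, h−3=e.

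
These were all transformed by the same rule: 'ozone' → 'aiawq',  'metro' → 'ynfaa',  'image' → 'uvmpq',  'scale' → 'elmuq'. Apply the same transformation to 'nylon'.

Shifts by position in ozone: pos 0: o→a (+12), pos 1: z→i (+9), pos 2: o→a (+12), pos 3: n→w (+9) — repeating every 2. It's a Vigenère-style cipher with numeric key [12,9]: position i shifts by key[i mod 2].
For nylon: n+12=z, y+9=h, l+12=x, o+9=x, n+12=z.

zhxxz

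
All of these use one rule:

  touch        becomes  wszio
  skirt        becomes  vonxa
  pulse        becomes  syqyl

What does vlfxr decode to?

shark

In touch: t→w is +3, o→s is +4, u→z is +5, c→i is +6 — the shift increases by 1 each position. Each letter shifts forward by (position + 3), i.e. 3, 4, 5, … — the shift grows by one for each successive letter.
Decoding vlfxr: v−3=s, l−4=h, f−5=a, x−6=r, r−7=k.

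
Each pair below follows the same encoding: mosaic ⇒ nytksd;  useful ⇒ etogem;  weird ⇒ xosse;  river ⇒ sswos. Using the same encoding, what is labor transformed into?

Two shifts are in play — +10 for a/e/i/o/u, +1 for every other letter.
On labor: l(cons)+1=m, a(vowel)+10=k, b(cons)+1=c, o(vowel)+10=y, r(cons)+1=s.

mkcys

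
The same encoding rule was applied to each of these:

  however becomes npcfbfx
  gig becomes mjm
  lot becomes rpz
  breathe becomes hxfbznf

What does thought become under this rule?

znpvmnz

Two shifts are in play — +1 for a/e/i/o/u, +6 for every other letter.
For thought: t(cons)+6=z, h(cons)+6=n, o(vowel)+1=p, u(vowel)+1=v, g(cons)+6=m, h(cons)+6=n, t(cons)+6=z.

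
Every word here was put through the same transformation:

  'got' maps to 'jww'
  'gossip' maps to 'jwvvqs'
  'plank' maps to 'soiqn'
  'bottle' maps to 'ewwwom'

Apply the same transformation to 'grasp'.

juivs

The shift depends on letter class: consonant g→j is +3, but vowel o→w is +8. Vowels shift forward by 8 and consonants shift forward by 3.
On grasp: g(cons)+3=j, r(cons)+3=u, a(vowel)+8=i, s(cons)+3=v, p(cons)+3=s.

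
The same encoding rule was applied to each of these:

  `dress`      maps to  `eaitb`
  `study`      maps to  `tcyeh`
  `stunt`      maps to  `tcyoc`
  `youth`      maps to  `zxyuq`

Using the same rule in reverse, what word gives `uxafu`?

Shifts by position in dress: pos 0: d→e (+1), pos 1: r→a (+9), pos 2: e→i (+4), pos 3: s→t (+1), pos 4: s→b (+9) — repeating every 3. It's a Vigenère-style cipher with numeric key [1,9,4]: position i shifts by key[i mod 3].
Reversing it on uxafu: u−1=t, x−9=o, a−4=w, f−1=e, u−9=l.

towel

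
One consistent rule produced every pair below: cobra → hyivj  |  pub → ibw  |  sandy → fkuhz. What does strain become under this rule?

uphyaz

The output letters match the input read backwards, each shifted +7: cobra reversed is arboc. Read the word backwards and shift each letter +7.
For strain: reverse → niarts; then shift: n+7=u, i+7=p, a+7=h, r+7=y, t+7=a, s+7=z.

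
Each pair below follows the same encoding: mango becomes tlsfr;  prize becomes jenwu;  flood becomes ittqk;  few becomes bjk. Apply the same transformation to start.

The output letters match the input read backwards, each shifted +5: mango reversed is ognam. Two steps: reverse the string, then apply a Caesar shift of +5.
On start: reverse → trats; then shift: t+5=y, r+5=w, a+5=f, t+5=y, s+5=x.

ywfyx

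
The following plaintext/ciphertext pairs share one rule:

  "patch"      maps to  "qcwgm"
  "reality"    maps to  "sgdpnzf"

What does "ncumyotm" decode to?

In patch: p→q is +1, a→c is +2, t→w is +3, c→g is +4 — the shift increases by 1 each position. Each letter shifts forward by (position + 1), i.e. 1, 2, 3, … — the shift grows by one for each successive letter.
Decoding ncumyotm: n−1=m, c−2=a, u−3=r, m−4=i, y−5=t, o−6=i, t−7=m, m−8=e.

maritime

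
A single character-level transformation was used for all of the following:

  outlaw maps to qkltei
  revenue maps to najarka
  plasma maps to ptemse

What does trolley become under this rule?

lnqttag

Each letter's alphabet position (a=0..z=25) is mapped through 25·x+4 mod 26 — an affine cipher.
Applying it to trolley: t(19)→25·19+4≡11=l; r(17)→25·17+4≡13=n; o(14)→25·14+4≡16=q; l(11)→25·11+4≡19=t; l(11)→25·11+4≡19=t; e(4)→25·4+4≡0=a; y(24)→25·24+4≡6=g (all mod 26).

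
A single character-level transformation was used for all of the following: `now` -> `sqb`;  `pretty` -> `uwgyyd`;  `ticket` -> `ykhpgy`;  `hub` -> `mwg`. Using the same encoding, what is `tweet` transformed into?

The shift depends on letter class: consonant n→s is +5, but vowel o→q is +2. Two shifts are in play — +2 for a/e/i/o/u, +5 for every other letter.
Applying it to tweet: t(cons)+5=y, w(cons)+5=b, e(vowel)+2=g, e(vowel)+2=g, t(cons)+5=y.

ybggy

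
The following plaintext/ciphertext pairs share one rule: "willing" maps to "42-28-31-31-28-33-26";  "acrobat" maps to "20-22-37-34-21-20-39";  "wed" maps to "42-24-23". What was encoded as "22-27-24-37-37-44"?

cherry

w is letter #23 and maps to 42: an offset of 19. Each letter is replaced by its alphabet position (a=1..z=26) + 19.
Decoding 22-27-24-37-37-44: 22→(22−19)÷1=3=c, 27→(27−19)÷1=8=h, 24→(24−19)÷1=5=e, 37→(37−19)÷1=18=r, 37→(37−19)÷1=18=r, 44→(44−19)÷1=25=y.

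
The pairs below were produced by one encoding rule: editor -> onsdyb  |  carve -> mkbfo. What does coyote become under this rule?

Compare letters: e→o is +10, d→n is +10, i→s is +10 — a constant shift. Each letter is shifted forward by 10 in the alphabet (a Caesar shift of +10).
On coyote: c+10=m, o+10=y, y+10=i, o+10=y, t+10=d, e+10=o.

myiydo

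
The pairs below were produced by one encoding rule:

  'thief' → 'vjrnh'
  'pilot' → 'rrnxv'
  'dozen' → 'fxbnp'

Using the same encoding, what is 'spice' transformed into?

urren

The shift depends on letter class: consonant t→v is +2, but vowel i→r is +9. Vowels shift forward by 9 and consonants shift forward by 2.
For spice: s(cons)+2=u, p(cons)+2=r, i(vowel)+9=r, c(cons)+2=e, e(vowel)+9=n.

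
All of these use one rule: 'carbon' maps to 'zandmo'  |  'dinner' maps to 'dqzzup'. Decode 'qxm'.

The output letters match the input read backwards, each shifted +12: carbon reversed is nobrac. Read the word backwards and shift each letter +12.
Decoding qxm: shift back: q−12=e, x−12=l, m−12=a → ela; then reverse → ale.

ale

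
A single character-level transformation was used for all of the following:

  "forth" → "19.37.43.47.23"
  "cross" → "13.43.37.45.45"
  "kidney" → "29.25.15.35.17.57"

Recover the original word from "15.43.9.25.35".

drain

f(#6)→19 and o(#15)→37: differences scale by 2, so n = 2·pos + 7. With a=1..z=26, the number is 2·pos + 7.
Decoding 15.43.9.25.35: 15→(15−7)÷2=4=d, 43→(43−7)÷2=18=r, 9→(9−7)÷2=1=a, 25→(25−7)÷2=9=i, 35→(35−7)÷2=14=n.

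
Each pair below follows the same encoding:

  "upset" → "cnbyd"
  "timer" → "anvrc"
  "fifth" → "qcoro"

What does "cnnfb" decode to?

The output letters match the input read backwards, each shifted +9: upset reversed is tespu. Read the word backwards and shift each letter +9.
Decoding cnnfb: shift back: c−9=t, n−9=e, n−9=e, f−9=w, b−9=s → teews; then reverse → sweet.

sweet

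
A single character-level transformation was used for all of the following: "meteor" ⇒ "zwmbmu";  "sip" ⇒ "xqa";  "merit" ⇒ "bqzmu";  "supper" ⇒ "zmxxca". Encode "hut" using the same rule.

bcp

The output letters match the input read backwards, each shifted +8: meteor reversed is roetem. Read the word backwards and shift each letter +8.
For hut: reverse → tuh; then shift: t+8=b, u+8=c, h+8=p.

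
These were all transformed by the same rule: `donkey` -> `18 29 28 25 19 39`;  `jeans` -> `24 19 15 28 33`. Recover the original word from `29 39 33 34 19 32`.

oyster

Letters become their 1-based position plus 14 (so a→15, b→16, …).
Reversing it on 29 39 33 34 19 32: 29→(29−14)÷1=15=o, 39→(39−14)÷1=25=y, 33→(33−14)÷1=19=s, 34→(34−14)÷1=20=t, 19→(19−14)÷1=5=e, 32→(32−14)÷1=18=r.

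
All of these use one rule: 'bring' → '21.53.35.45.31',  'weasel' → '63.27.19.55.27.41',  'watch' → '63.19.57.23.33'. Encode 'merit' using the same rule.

b(#2)→21 and r(#18)→53: differences scale by 2, so n = 2·pos + 17. The formula is n = 2×(alphabet index, a=1) + 17.
For merit: m=13→43, e=5→27, r=18→53, i=9→35, t=20→57.

43.27.53.35.57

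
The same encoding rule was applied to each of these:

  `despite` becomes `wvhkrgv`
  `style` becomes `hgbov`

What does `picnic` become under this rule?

krxmrx

Each pair mirrors across the alphabet (d↔w, e↔v, s↔h): positions sum to 25. Letters are reflected about the middle of the alphabet (position → 25−position): Atbash.
Applying it to picnic: p↔k, i↔r, c↔x, n↔m, i↔r, c↔x.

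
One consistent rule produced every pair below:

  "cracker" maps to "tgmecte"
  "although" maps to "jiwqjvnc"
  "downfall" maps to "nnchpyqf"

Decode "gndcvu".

stable

The output letters match the input read backwards, each shifted +2: cracker reversed is rekcarc. The word is reversed, then every letter is shifted forward by 2.
Reversing it on gndcvu: shift back: g−2=e, n−2=l, d−2=b, c−2=a, v−2=t, u−2=s → elbats; then reverse → stable.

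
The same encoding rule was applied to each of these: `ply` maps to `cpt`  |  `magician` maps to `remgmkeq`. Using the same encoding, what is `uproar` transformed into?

vesvty

Two steps: reverse the string, then apply a Caesar shift of +4.
For uproar: reverse → raorpu; then shift: r+4=v, a+4=e, o+4=s, r+4=v, p+4=t, u+4=y.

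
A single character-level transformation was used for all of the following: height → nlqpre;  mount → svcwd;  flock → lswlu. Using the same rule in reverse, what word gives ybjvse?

submit

In height: h→n is +6, e→l is +7, i→q is +8, g→p is +9 — the shift increases by 1 each position. Letter i (0-indexed) is shifted by i+6, so successive shifts are 6, 7, 8, ….
Reversing it on ybjvse: y−6=s, b−7=u, j−8=b, v−9=m, s−10=i, e−11=t.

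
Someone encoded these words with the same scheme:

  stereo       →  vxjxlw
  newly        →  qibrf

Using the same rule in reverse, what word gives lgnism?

icicle

In stereo: s→v is +3, t→x is +4, e→j is +5, r→x is +6 — the shift increases by 1 each position. Letter i (0-indexed) is shifted by i+3, so successive shifts are 3, 4, 5, ….
Undoing it on lgnism: l−3=i, g−4=c, n−5=i, i−6=c, s−7=l, m−8=e.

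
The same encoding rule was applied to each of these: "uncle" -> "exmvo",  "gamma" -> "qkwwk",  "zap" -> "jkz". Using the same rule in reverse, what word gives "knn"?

add

Compare letters: u→e is +10, n→x is +10, c→m is +10 — a constant shift. Every letter moves 10 places later in the alphabet, wrapping around z→a.
Reversing it on knn: k−10=a, n−10=d, n−10=d.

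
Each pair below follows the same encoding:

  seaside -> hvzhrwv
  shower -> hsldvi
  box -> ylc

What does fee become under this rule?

This is the alphabet-reversal cipher (Atbash): a becomes z, b becomes y, etc.
Applying it to fee: f↔u, e↔v, e↔v.

uvv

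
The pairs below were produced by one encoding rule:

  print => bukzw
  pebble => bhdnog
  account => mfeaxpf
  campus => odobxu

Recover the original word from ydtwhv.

It's a Vigenère-style cipher with numeric key [12,3,2]: position i shifts by key[i mod 3].
Undoing it on ydtwhv: y−12=m, d−3=a, t−2=r, w−12=k, h−3=e, v−2=t.

market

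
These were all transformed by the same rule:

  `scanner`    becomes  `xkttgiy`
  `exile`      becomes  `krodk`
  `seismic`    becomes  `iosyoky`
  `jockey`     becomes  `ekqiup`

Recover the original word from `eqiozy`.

The output letters match the input read backwards, each shifted +6: scanner reversed is rennacs. The word is reversed, then every letter is shifted forward by 6.
Undoing it on eqiozy: shift back: e−6=y, q−6=k, i−6=c, o−6=i, z−6=t, y−6=s → ykcits; then reverse → sticky.

sticky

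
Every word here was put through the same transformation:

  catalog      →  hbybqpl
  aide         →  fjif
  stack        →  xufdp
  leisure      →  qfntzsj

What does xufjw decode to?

A repeating key of period 2 is used — shifts +5, +1 over and over.
Reversing it on xufjw: x−5=s, u−1=t, f−5=a, j−1=i, w−5=r.

stair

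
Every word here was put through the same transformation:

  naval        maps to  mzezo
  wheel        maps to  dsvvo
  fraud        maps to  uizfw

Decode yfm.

bun

This is the alphabet-reversal cipher (Atbash): a becomes z, b becomes y, etc.
Undoing it on yfm: y↔b, f↔u, m↔n.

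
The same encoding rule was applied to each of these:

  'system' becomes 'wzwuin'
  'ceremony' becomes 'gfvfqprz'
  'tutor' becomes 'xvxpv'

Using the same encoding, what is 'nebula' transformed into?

rffvpb

Shifts by position in system: pos 0: s→w (+4), pos 1: y→z (+1), pos 2: s→w (+4), pos 3: t→u (+1) — repeating every 2. A repeating key of period 2 is used — shifts +4, +1 over and over.
For nebula: n+4=r, e+1=f, b+4=f, u+1=v, l+4=p, a+1=b.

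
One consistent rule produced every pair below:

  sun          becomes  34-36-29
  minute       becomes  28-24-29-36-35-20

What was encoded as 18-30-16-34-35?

coast

s is letter #19 and maps to 34: an offset of 15. Each letter is replaced by its alphabet position (a=1..z=26) + 15.
Undoing it on 18-30-16-34-35: 18→(18−15)÷1=3=c, 30→(30−15)÷1=15=o, 16→(16−15)÷1=1=a, 34→(34−15)÷1=19=s, 35→(35−15)÷1=20=t.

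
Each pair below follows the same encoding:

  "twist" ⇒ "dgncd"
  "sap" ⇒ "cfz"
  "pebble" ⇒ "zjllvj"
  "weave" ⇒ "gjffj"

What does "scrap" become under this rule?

cmbfz

The shift depends on letter class: consonant t→d is +10, but vowel i→n is +5. Two shifts are in play — +5 for a/e/i/o/u, +10 for every other letter.
For scrap: s(cons)+10=c, c(cons)+10=m, r(cons)+10=b, a(vowel)+5=f, p(cons)+10=z.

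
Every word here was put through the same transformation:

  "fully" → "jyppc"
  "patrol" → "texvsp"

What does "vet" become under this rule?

zix

Compare letters: f→j is +4, u→y is +4, l→p is +4 — a constant shift. It's a constant shift of +4 (ROT4).
Applying it to vet: v+4=z, e+4=i, t+4=x.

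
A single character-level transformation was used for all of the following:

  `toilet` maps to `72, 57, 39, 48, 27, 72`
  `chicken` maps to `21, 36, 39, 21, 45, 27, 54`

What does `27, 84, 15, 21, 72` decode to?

t(#20)→72 and o(#15)→57: differences scale by 3, so n = 3·pos + 12. With a=1..z=26, the number is 3·pos + 12.
Undoing it on 27, 84, 15, 21, 72: 27→(27−12)÷3=5=e, 84→(84−12)÷3=24=x, 15→(15−12)÷3=1=a, 21→(21−12)÷3=3=c, 72→(72−12)÷3=20=t.

exact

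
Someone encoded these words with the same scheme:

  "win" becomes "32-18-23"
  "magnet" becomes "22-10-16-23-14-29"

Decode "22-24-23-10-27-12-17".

w is letter #23 and maps to 32: an offset of 9. The number is (letter's place in the alphabet, a=1) + 9.
Undoing it on 22-24-23-10-27-12-17: 22→(22−9)÷1=13=m, 24→(24−9)÷1=15=o, 23→(23−9)÷1=14=n, 10→(10−9)÷1=1=a, 27→(27−9)÷1=18=r, 12→(12−9)÷1=3=c, 17→(17−9)÷1=8=h.

monarch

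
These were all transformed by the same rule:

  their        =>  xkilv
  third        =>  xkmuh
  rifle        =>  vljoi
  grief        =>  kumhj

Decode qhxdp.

metal

A repeating key of period 2 is used — shifts +4, +3 over and over.
Reversing it on qhxdp: q−4=m, h−3=e, x−4=t, d−3=a, p−4=l.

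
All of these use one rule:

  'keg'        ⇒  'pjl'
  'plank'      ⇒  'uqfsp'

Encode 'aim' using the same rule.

fnr

This is a Caesar cipher with shift 5.
For aim: a+5=f, i+5=n, m+5=r.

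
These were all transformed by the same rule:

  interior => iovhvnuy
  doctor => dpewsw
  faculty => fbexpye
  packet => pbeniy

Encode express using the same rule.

eyruixy

The shift increases by 1 at each position, starting from +0: 0, 1, 2, ….
On express: e+0=e, x+1=y, p+2=r, r+3=u, e+4=i, s+5=x, s+6=y.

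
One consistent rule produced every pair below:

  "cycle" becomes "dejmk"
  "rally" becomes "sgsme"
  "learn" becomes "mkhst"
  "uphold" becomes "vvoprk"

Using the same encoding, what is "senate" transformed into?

The shifts repeat in a cycle of length 3: positions 0,1,… shift by +1, +6, +7, then the pattern repeats.
For senate: s+1=t, e+6=k, n+7=u, a+1=b, t+6=z, e+7=l.

tkubzl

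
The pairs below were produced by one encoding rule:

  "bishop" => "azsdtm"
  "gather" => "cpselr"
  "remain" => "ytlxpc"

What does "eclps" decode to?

The output letters match the input read backwards, each shifted +11: bishop reversed is pohsib. The word is reversed, then every letter is shifted forward by 11.
Reversing it on eclps: shift back: e−11=t, c−11=r, l−11=a, p−11=e, s−11=h → traeh; then reverse → heart.

heart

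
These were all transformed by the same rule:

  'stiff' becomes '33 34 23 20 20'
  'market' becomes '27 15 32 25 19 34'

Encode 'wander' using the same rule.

37 15 28 18 19 32

s is letter #19 and maps to 33: an offset of 14. Letters become their 1-based position plus 14 (so a→15, b→16, …).
For wander: w=23→37, a=1→15, n=14→28, d=4→18, e=5→19, r=18→32.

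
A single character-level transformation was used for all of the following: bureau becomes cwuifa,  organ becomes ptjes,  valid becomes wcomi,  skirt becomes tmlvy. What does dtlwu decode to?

crisp

Letter i (0-indexed) is shifted by i+1, so successive shifts are 1, 2, 3, ….
Decoding dtlwu: d−1=c, t−2=r, l−3=i, w−4=s, u−5=p.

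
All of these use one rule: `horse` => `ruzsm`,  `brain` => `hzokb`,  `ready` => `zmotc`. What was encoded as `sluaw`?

stock

h(7)→r(17) and o(14)→u(20) fit y≡19x+14 (mod 26); the inverse of 19 mod 26 is 11. Each letter's alphabet position (a=0..z=25) is mapped through 19·x+14 mod 26 — an affine cipher.
Reversing it on sluaw: s(18)→11·(18−14)≡18=s; l(11)→11·(11−14)≡19=t; u(20)→11·(20−14)≡14=o; a(0)→11·(0−14)≡2=c; w(22)→11·(22−14)≡10=k (all mod 26).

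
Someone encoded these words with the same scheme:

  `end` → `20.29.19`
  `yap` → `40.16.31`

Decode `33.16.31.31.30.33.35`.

e is letter #5 and maps to 20: an offset of 15. Each letter is replaced by its alphabet position (a=1..z=26) + 15.
Reversing it on 33.16.31.31.30.33.35: 33→(33−15)÷1=18=r, 16→(16−15)÷1=1=a, 31→(31−15)÷1=16=p, 31→(31−15)÷1=16=p, 30→(30−15)÷1=15=o, 33→(33−15)÷1=18=r, 35→(35−15)÷1=20=t.

rapport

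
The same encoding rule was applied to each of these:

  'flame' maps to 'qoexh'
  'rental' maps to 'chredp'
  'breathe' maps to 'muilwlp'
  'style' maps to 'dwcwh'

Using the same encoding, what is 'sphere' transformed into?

The shifts repeat in a cycle of length 3: positions 0,1,… shift by +11, +3, +4, then the pattern repeats.
For sphere: s+11=d, p+3=s, h+4=l, e+11=p, r+3=u, e+4=i.

dslpui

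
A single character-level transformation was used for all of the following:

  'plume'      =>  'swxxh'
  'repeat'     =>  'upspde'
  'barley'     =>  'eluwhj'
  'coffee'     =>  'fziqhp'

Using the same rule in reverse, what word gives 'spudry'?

Shifts by position in plume: pos 0: p→s (+3), pos 1: l→w (+11), pos 2: u→x (+3), pos 3: m→x (+11) — repeating every 2. A repeating key of period 2 is used — shifts +3, +11 over and over.
Undoing it on spudry: s−3=p, p−11=e, u−3=r, d−11=s, r−3=o, y−11=n.

person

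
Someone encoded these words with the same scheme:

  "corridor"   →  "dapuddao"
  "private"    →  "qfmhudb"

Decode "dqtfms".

gather

Two steps: reverse the string, then apply a Caesar shift of +12.
Decoding dqtfms: shift back: d−12=r, q−12=e, t−12=h, f−12=t, m−12=a, s−12=g → rehtag; then reverse → gather.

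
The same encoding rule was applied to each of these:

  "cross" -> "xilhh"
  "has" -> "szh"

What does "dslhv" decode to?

whose

Each pair mirrors across the alphabet (c↔x, r↔i, o↔l): positions sum to 25. Each letter is replaced by its mirror in the alphabet: a↔z, b↔y, c↔x, and so on (the Atbash cipher).
Undoing it on dslhv: d↔w, s↔h, l↔o, h↔s, v↔e.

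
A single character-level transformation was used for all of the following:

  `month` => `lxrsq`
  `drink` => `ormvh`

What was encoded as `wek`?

The output letters match the input read backwards, each shifted +4: month reversed is htnom. Read the word backwards and shift each letter +4.
Undoing it on wek: shift back: w−4=s, e−4=a, k−4=g → sag; then reverse → gas.

gas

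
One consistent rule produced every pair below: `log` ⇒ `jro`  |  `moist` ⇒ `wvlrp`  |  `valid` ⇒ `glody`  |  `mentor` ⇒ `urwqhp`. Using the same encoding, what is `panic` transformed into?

flqds

Two steps: reverse the string, then apply a Caesar shift of +3.
On panic: reverse → cinap; then shift: c+3=f, i+3=l, n+3=q, a+3=d, p+3=s.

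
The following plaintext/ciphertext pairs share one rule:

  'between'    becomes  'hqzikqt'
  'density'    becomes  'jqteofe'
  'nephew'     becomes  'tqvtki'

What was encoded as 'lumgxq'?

figure

Shifts by position in between: pos 0: b→h (+6), pos 1: e→q (+12), pos 2: t→z (+6), pos 3: w→i (+12) — repeating every 2. It's a Vigenère-style cipher with numeric key [6,12]: position i shifts by key[i mod 2].
Undoing it on lumgxq: l−6=f, u−12=i, m−6=g, g−12=u, x−6=r, q−12=e.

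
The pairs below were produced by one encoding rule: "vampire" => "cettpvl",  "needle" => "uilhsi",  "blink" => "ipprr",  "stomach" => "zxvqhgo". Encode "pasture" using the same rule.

Shifts by position in vampire: pos 0: v→c (+7), pos 1: a→e (+4), pos 2: m→t (+7), pos 3: p→t (+4) — repeating every 2. The shifts repeat in a cycle of length 2: positions 0,1,… shift by +7, +4, then the pattern repeats.
For pasture: p+7=w, a+4=e, s+7=z, t+4=x, u+7=b, r+4=v, e+7=l.

wezxbvl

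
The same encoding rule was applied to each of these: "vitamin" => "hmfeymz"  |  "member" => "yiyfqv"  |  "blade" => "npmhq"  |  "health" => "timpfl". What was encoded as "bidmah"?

period

Shifts by position in vitamin: pos 0: v→h (+12), pos 1: i→m (+4), pos 2: t→f (+12), pos 3: a→e (+4) — repeating every 2. The shifts repeat in a cycle of length 2: positions 0,1,… shift by +12, +4, then the pattern repeats.
Reversing it on bidmah: b−12=p, i−4=e, d−12=r, m−4=i, a−12=o, h−4=d.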